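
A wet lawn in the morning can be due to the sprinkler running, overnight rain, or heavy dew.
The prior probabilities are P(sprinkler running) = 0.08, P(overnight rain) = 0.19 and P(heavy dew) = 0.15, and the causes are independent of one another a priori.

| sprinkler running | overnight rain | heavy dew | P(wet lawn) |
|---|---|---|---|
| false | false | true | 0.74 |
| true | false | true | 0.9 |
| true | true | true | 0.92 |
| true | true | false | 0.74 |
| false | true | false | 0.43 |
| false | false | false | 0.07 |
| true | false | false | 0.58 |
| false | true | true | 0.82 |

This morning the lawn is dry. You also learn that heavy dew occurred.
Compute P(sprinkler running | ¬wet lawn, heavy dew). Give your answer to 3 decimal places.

Numerator (weight on configurations with sprinkler running): 0.006480 + 0.001216 = 0.007696
The normalizing constant is 0.26·0.92·0.81 + 0.18·0.92·0.19 + 0.1·0.08·0.81 + 0.08·0.08·0.19 = 0.232912
Posterior = 0.007696 / 0.232912 ≈ 0.033

P(sprinkler running | ¬wet lawn, heavy dew) ≈ 0.033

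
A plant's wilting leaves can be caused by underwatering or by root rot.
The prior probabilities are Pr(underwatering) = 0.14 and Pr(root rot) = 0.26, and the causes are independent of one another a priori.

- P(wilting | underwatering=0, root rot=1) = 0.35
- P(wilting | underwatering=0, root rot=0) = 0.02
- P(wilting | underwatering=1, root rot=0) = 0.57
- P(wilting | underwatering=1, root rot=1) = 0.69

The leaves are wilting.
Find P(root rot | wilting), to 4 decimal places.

By total probability over the 4 (underwatering, root rot) configurations:
  P(wilting) = 0.02×0.86×0.74 + 0.35×0.86×0.26 + 0.57×0.14×0.74 + 0.69×0.14×0.26
        = 0.012728 + 0.078260 + 0.059052 + 0.025116 = 0.175156
Keeping only the root rot-present terms gives 0.103376, so
  P(root rot | wilting) = 0.103376 / 0.175156 ≈ 0.5902

P(root rot | wilting) ≈ 0.5902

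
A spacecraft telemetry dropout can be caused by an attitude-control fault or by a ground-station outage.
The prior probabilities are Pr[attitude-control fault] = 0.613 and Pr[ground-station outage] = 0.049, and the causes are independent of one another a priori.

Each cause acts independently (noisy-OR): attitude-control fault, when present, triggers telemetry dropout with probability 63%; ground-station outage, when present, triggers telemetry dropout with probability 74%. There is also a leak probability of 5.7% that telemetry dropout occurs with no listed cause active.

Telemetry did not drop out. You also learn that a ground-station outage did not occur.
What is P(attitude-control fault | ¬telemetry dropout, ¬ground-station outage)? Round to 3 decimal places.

Under noisy-OR, P(telemetry dropout | causes) = 1 − (1−0.057)·∏(1−qᵢ) over the active causes.
Weight on attitude-control fault=true, given the evidence: 0.34891*0.613 = 0.213882
Denominator P(¬telemetry dropout | ¬ground-station outage): 0.943*0.387 + 0.34891*0.613 = 0.578823
Posterior = 0.213882 / 0.578823 ≈ 0.370

P(attitude-control fault | ¬telemetry dropout, ¬ground-station outage) ≈ 0.370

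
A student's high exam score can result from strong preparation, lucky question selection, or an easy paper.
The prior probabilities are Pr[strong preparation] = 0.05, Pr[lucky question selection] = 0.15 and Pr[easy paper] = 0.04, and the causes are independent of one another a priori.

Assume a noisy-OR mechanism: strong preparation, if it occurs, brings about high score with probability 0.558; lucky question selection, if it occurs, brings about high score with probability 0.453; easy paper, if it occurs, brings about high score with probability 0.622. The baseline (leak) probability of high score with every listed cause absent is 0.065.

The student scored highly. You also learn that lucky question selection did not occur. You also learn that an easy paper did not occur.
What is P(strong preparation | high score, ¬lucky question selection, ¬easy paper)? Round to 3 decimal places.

P(strong preparation | high score, ¬lucky question selection, ¬easy paper) ≈ 0.322

Under noisy-OR, P(high score | causes) = 1 − (1−0.065)·∏(1−qᵢ) over the active causes.
For the numerator, keep only strong preparation=true terms: 0.58673·0.05 = 0.029337
Denominator P(high score | ¬lucky question selection, ¬easy paper): 0.065·0.95 + 0.58673·0.05 = 0.091087
Posterior = 0.029337 / 0.091087 ≈ 0.322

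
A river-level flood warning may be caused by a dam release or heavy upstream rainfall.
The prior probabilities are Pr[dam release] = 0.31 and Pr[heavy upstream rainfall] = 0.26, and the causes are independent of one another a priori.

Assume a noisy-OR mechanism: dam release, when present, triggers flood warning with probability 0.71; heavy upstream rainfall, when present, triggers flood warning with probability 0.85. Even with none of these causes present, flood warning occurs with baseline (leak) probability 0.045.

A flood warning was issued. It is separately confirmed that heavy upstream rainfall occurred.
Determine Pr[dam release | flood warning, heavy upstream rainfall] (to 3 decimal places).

Pr[dam release | flood warning, heavy upstream rainfall] ≈ 0.334

Under noisy-OR, P(flood warning | causes) = 1 − (1−0.045)·∏(1−qᵢ) over the active causes.
For the numerator, keep only dam release=true terms: 0.958457×0.31 = 0.297122
Normalizer over all consistent configurations: 0.85675×0.69 + 0.958457×0.31 = 0.888280
P(dam release | flood warning, heavy upstream rainfall) = 0.297122/0.888280 ≈ 0.334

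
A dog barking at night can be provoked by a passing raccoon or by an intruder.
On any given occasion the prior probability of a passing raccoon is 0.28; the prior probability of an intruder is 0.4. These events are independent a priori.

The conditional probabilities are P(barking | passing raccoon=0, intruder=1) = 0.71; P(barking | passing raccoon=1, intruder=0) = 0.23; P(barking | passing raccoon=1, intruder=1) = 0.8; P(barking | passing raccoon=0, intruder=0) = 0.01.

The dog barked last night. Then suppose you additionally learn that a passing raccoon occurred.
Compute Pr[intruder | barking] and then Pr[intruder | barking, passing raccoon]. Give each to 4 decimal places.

P(barking) = 0.01·0.72·0.6 + 0.71·0.72·0.4 + 0.23·0.28·0.6 + 0.8·0.28·0.4 = 0.004320 + 0.204480 + 0.038640 + 0.089600 = 0.337040
The intruder-present share is 0.204480 + 0.089600 = 0.294080.
Hence the posterior is 0.294080/0.337040 ≈ 0.8725.

Now condition on the additional information:
P(barking | passing raccoon) = 0.23×0.6 + 0.8×0.4 = 0.138000 + 0.320000 = 0.458000
The intruder-present share is 0.8×0.4 = 0.320000.
So P(intruder | barking, passing raccoon) = 0.320000/0.458000 ≈ 0.6987.
— passing raccoon explains away the evidence for intruder.

Pr[intruder | barking] ≈ 0.8725; Pr[intruder | barking, passing raccoon] ≈ 0.6987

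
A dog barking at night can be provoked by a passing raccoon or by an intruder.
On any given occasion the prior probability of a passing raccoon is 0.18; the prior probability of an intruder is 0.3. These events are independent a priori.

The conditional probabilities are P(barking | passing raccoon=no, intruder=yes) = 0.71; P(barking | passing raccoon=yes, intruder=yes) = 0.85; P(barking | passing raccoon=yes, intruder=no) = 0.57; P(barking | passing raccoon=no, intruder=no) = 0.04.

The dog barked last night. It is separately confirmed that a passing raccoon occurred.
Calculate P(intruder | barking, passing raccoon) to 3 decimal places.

P(intruder | barking, passing raccoon) ≈ 0.390

For the numerator, keep only intruder=true terms: 0.85*0.3 = 0.255000
Normalizer over all consistent configurations: 0.57*0.7 + 0.85*0.3 = 0.654000
P(intruder | barking, passing raccoon) = 0.255000/0.654000 ≈ 0.390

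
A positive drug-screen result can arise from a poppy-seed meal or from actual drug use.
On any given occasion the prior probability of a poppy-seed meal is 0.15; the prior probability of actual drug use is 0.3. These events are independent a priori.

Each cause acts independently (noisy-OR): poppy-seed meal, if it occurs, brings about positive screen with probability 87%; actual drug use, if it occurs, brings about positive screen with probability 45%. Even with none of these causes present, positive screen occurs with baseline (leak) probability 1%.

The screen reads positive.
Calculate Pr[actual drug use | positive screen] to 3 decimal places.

Under noisy-OR, P(positive screen | causes) = 1 − (1−0.01)·∏(1−qᵢ) over the active causes.
For the numerator, keep only actual drug use=true terms: 0.116152 + 0.041815 = 0.157967
Denominator P(positive screen): 0.01×0.85×0.7 + 0.4555×0.85×0.3 + 0.8713×0.15×0.7 + 0.929215×0.15×0.3 = 0.255403
P(actual drug use | positive screen) = 0.157967/0.255403 ≈ 0.619

Pr[actual drug use | positive screen] ≈ 0.619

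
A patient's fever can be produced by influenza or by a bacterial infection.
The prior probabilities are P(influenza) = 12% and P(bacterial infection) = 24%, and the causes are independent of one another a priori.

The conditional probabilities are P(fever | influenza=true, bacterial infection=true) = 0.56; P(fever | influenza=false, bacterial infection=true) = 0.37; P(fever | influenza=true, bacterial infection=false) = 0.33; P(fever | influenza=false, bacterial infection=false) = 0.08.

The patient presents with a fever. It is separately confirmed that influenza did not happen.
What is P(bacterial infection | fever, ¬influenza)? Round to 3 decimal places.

By total probability over both values of bacterial infection:
  P(fever | ¬influenza) = 0.08*0.76 + 0.37*0.24
        = 0.060800 + 0.088800 = 0.149600
The terms with bacterial infection present sum to 0.088800, so
  P(bacterial infection | fever, ¬influenza) = 0.088800 / 0.149600 ≈ 0.594

P(bacterial infection | fever, ¬influenza) ≈ 0.594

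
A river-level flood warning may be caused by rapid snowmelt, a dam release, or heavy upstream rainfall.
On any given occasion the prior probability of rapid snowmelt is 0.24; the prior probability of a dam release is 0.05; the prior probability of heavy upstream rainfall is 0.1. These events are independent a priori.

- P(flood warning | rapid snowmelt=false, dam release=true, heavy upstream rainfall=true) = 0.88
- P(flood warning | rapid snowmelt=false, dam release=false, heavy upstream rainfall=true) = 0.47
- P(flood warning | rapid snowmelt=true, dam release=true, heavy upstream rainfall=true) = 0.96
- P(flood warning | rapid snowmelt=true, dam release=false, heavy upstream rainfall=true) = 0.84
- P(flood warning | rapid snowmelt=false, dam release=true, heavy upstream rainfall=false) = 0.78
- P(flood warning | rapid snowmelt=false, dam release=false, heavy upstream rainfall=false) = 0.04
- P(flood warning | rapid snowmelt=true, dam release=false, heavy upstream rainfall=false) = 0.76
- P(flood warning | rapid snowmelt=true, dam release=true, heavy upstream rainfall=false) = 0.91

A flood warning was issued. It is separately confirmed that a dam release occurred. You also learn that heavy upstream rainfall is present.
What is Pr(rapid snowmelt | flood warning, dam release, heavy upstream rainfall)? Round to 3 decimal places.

P(flood warning | dam release, heavy upstream rainfall) = 0.88·0.76 + 0.96·0.24 = 0.668800 + 0.230400 = 0.899200
Restricting to configurations with rapid snowmelt present: 0.96·0.24 = 0.230400.
P(rapid snowmelt | flood warning, dam release, heavy upstream rainfall) = 0.230400 / 0.899200 ≈ 0.256

Pr(rapid snowmelt | flood warning, dam release, heavy upstream rainfall) ≈ 0.256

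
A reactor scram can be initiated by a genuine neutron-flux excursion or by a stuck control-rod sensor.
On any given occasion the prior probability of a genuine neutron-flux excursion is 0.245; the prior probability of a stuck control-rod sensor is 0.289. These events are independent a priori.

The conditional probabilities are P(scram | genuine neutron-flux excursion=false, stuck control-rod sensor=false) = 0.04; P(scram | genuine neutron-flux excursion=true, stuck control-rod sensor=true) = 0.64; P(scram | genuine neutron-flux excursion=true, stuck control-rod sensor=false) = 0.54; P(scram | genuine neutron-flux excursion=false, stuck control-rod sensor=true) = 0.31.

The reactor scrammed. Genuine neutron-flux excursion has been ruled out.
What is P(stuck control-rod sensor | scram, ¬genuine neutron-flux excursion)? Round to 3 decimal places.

Sum P(scram|·) weighted by the priors over both values of stuck control-rod sensor:
  P(scram | ¬genuine neutron-flux excursion) = 0.04·0.711 + 0.31·0.289
        = 0.028440 + 0.089590 = 0.118030
The terms with stuck control-rod sensor present sum to 0.089590, so
  P(stuck control-rod sensor | scram, ¬genuine neutron-flux excursion) = 0.089590 / 0.118030 ≈ 0.759

P(stuck control-rod sensor | scram, ¬genuine neutron-flux excursion) ≈ 0.759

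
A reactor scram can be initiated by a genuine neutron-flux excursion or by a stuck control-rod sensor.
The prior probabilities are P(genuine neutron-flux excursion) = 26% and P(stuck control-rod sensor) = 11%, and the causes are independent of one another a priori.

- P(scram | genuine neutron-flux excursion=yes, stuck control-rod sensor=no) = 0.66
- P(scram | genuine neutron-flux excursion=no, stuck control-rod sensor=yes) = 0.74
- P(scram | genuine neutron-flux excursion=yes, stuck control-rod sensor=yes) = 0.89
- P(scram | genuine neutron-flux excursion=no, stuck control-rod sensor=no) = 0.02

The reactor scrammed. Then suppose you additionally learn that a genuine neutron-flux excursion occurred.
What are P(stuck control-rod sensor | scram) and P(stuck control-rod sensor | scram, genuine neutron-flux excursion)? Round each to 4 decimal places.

Numerator (weight on configurations with stuck control-rod sensor): 0.060236 + 0.025454 = 0.085690
Denominator P(scram): 0.02*0.74*0.89 + 0.74*0.74*0.11 + 0.66*0.26*0.89 + 0.89*0.26*0.11 = 0.251586
P(stuck control-rod sensor | scram) = 0.085690/0.251586 ≈ 0.3406

Now condition on the additional information:
Numerator (weight on configurations with stuck control-rod sensor): 0.89×0.11 = 0.097900
Normalizer over all consistent configurations: 0.66×0.89 + 0.89×0.11 = 0.685300
P(stuck control-rod sensor | scram, genuine neutron-flux excursion) = 0.097900/0.685300 ≈ 0.1429
Conditioning on genuine neutron-flux excursion lowers the posterior on stuck control-rod sensor: the classic explaining-away effect in a common-effect structure.

P(stuck control-rod sensor | scram) ≈ 0.3406; P(stuck control-rod sensor | scram, genuine neutron-flux excursion) ≈ 0.1429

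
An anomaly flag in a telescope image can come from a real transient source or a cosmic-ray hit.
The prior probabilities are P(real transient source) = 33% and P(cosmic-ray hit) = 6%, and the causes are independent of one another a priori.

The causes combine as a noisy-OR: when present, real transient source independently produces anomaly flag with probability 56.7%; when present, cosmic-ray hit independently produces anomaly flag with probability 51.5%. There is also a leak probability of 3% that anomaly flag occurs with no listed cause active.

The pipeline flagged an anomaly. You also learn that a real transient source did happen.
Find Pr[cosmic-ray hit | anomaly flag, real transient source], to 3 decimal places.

Under noisy-OR, P(anomaly flag | causes) = 1 − (1−0.03)·∏(1−qᵢ) over the active causes.
Weight on cosmic-ray hit=true, given the evidence: 0.796295·0.06 = 0.047778
Normalizer over all consistent configurations: 0.57999·0.94 + 0.796295·0.06 = 0.592969
Posterior = 0.047778 / 0.592969 ≈ 0.081

Pr[cosmic-ray hit | anomaly flag, real transient source] ≈ 0.081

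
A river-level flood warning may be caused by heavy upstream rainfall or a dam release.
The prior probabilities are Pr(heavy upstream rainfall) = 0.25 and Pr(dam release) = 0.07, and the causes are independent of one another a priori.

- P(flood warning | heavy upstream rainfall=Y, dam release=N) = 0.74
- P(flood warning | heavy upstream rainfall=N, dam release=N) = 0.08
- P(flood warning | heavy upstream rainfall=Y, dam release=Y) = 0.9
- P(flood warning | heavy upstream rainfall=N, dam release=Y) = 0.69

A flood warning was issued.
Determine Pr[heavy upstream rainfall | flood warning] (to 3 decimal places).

Pr[heavy upstream rainfall | flood warning] ≈ 0.671

For the numerator, keep only heavy upstream rainfall=true terms: 0.172050 + 0.015750 = 0.187800
The normalizing constant is 0.08·0.75·0.93 + 0.69·0.75·0.07 + 0.74·0.25·0.93 + 0.9·0.25·0.07 = 0.279825
Posterior = 0.187800 / 0.279825 ≈ 0.671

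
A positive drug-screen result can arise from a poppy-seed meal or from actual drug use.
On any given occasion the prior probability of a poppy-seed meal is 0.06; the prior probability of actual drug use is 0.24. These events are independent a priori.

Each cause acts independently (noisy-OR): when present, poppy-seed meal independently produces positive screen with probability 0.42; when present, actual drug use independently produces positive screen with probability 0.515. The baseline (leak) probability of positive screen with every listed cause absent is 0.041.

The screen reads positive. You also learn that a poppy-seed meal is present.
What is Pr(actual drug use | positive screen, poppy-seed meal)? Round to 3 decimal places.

Pr(actual drug use | positive screen, poppy-seed meal) ≈ 0.342

Under noisy-OR, P(positive screen | causes) = 1 − (1−0.041)·∏(1−qᵢ) over the active causes.
P(positive screen | poppy-seed meal) = 0.44378×0.76 + 0.730233×0.24 = 0.337273 + 0.175256 = 0.512529
Of this, 0.175256 comes from 0.730233×0.24 (the actual drug use=true cases).
Hence the posterior is 0.175256/0.512529 ≈ 0.342.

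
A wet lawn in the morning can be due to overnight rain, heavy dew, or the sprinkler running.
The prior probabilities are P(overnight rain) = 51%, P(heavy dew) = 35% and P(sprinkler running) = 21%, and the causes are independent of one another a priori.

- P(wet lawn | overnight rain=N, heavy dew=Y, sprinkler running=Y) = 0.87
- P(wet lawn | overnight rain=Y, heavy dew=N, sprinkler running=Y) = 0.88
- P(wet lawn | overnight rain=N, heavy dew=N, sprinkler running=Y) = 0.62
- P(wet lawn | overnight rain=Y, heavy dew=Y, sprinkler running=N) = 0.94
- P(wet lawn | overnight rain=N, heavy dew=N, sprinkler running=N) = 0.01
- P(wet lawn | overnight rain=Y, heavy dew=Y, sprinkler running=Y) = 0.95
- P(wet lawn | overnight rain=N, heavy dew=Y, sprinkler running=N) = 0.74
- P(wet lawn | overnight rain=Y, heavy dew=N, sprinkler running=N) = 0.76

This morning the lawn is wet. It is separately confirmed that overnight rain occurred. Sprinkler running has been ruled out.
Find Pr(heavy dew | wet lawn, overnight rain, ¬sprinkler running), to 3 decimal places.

Pr(heavy dew | wet lawn, overnight rain, ¬sprinkler running) ≈ 0.400

P(wet lawn | overnight rain, ¬sprinkler running) = 0.76*0.65 + 0.94*0.35 = 0.494000 + 0.329000 = 0.823000
Of this, 0.329000 comes from 0.94*0.35 (the heavy dew=true cases).
So P(heavy dew | wet lawn, overnight rain, ¬sprinkler running) = 0.329000/0.823000 ≈ 0.400.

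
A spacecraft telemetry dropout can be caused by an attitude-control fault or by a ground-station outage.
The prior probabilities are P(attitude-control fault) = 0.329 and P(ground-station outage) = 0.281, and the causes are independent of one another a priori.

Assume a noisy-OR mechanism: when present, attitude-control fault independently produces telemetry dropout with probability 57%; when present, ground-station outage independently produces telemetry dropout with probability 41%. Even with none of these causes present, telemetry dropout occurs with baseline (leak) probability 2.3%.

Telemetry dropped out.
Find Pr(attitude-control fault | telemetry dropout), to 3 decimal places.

Pr(attitude-control fault | telemetry dropout) ≈ 0.694

Under noisy-OR, P(telemetry dropout | causes) = 1 − (1−0.023)·∏(1−qᵢ) over the active causes.
P(telemetry dropout) = 0.023*0.671*0.719 + 0.42357*0.671*0.281 + 0.57989*0.329*0.719 + 0.752135*0.329*0.281 = 0.011096 + 0.079865 + 0.137174 + 0.069534 = 0.297669
The attitude-control fault-present share is 0.137174 + 0.069534 = 0.206708.
Hence the posterior is 0.206708/0.297669 ≈ 0.694.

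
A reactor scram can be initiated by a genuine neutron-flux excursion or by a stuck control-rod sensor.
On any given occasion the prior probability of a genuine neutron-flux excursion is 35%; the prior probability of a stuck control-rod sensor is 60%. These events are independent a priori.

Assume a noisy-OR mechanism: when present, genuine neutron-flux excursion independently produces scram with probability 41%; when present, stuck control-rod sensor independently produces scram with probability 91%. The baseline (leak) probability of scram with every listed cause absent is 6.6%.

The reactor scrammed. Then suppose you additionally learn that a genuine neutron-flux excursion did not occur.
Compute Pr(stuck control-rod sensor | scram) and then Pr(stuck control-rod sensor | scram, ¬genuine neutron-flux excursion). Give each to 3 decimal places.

Pr(stuck control-rod sensor | scram) ≈ 0.874; Pr(stuck control-rod sensor | scram, ¬genuine neutron-flux excursion) ≈ 0.954

Under noisy-OR, P(scram | causes) = 1 − (1−0.066)·∏(1−qᵢ) over the active causes.
Enumerate the 4 (genuine neutron-flux excursion, stuck control-rod sensor) configurations and weight by the priors:
  P(scram) = 0.066·0.65·0.4 + 0.91594·0.65·0.6 + 0.44894·0.35·0.4 + 0.950405·0.35·0.6
        = 0.017160 + 0.357217 + 0.062852 + 0.199585 = 0.636814
The terms with stuck control-rod sensor present sum to 0.556802, so
  P(stuck control-rod sensor | scram) = 0.556802 / 0.636814 ≈ 0.874

Now condition on the additional information:
Numerator (weight on configurations with stuck control-rod sensor): 0.91594*0.6 = 0.549564
Denominator P(scram | ¬genuine neutron-flux excursion): 0.066*0.4 + 0.91594*0.6 = 0.575964
Posterior = 0.549564 / 0.575964 ≈ 0.954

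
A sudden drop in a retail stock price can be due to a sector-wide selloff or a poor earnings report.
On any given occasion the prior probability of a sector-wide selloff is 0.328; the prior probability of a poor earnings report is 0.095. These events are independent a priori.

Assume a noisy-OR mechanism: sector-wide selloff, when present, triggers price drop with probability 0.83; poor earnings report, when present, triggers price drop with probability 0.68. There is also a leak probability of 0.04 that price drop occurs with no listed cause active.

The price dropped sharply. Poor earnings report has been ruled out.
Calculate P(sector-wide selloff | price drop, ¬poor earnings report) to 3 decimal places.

Under noisy-OR, P(price drop | causes) = 1 − (1−0.04)·∏(1−qᵢ) over the active causes.
By total probability over both values of sector-wide selloff:
  P(price drop | ¬poor earnings report) = 0.04*0.672 + 0.8368*0.328
        = 0.026880 + 0.274470 = 0.301350
The terms with sector-wide selloff present sum to 0.274470, so
  P(sector-wide selloff | price drop, ¬poor earnings report) = 0.274470 / 0.301350 ≈ 0.911

P(sector-wide selloff | price drop, ¬poor earnings report) ≈ 0.911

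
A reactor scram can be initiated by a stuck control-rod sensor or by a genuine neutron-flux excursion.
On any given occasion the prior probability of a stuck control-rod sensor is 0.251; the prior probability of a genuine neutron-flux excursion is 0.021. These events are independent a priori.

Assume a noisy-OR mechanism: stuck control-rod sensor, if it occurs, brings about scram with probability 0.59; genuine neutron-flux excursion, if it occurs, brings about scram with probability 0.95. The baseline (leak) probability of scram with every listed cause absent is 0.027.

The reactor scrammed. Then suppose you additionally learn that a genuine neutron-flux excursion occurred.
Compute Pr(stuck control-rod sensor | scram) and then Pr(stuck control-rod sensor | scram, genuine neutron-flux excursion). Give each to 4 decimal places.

Pr(stuck control-rod sensor | scram) ≈ 0.8147; Pr(stuck control-rod sensor | scram, genuine neutron-flux excursion) ≈ 0.2566

Under noisy-OR, P(scram | causes) = 1 − (1−0.027)·∏(1−qᵢ) over the active causes.
For the numerator, keep only stuck control-rod sensor=true terms: 0.147700 + 0.005166 = 0.152866
Normalizer over all consistent configurations: 0.027*0.749*0.979 + 0.95135*0.749*0.021 + 0.60107*0.251*0.979 + 0.980054*0.251*0.021 = 0.187628
Posterior = 0.152866 / 0.187628 ≈ 0.8147

With the extra evidence:
P(scram | genuine neutron-flux excursion) = 0.95135*0.749 + 0.980054*0.251 = 0.712561 + 0.245994 = 0.958555
Restricting to configurations with stuck control-rod sensor present: 0.980054*0.251 = 0.245994.
So P(stuck control-rod sensor | scram, genuine neutron-flux excursion) = 0.245994/0.958555 ≈ 0.2566.
This is intercausal reasoning (explaining away): once genuine neutron-flux excursion accounts for the scram, stuck control-rod sensor becomes less likely.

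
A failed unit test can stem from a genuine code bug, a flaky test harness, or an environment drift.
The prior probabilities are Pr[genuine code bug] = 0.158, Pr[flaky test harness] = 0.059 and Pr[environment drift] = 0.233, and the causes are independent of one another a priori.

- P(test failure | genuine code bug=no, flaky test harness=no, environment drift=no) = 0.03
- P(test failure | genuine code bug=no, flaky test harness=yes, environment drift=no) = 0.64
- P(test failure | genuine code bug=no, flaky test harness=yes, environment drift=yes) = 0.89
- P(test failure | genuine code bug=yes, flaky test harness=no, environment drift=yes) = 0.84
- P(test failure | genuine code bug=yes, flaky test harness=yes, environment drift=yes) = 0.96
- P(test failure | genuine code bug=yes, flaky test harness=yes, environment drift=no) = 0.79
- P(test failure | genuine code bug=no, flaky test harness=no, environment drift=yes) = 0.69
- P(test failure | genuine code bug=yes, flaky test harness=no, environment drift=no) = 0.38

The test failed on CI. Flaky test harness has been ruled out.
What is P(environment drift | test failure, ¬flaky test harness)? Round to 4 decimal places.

Sum P(test failure|·) weighted by the priors over the 4 (genuine code bug, environment drift) configurations:
  P(test failure | ¬flaky test harness) = 0.03×0.842×0.767 + 0.69×0.842×0.233 + 0.38×0.158×0.767 + 0.84×0.158×0.233
        = 0.019374 + 0.135368 + 0.046051 + 0.030924 = 0.231717
The terms with environment drift present sum to 0.166292, so
  P(environment drift | test failure, ¬flaky test harness) = 0.166292 / 0.231717 ≈ 0.7177

P(environment drift | test failure, ¬flaky test harness) ≈ 0.7177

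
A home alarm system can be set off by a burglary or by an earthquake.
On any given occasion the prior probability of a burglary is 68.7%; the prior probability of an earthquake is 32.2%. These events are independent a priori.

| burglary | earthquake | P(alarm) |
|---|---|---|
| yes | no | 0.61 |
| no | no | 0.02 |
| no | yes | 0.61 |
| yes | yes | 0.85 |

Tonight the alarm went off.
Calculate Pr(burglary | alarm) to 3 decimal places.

Pr(burglary | alarm) ≈ 0.878

Sum P(alarm|·) weighted by the priors over the 4 (burglary, earthquake) configurations:
  P(alarm) = 0.02×0.313×0.678 + 0.61×0.313×0.322 + 0.61×0.687×0.678 + 0.85×0.687×0.322
        = 0.004244 + 0.061479 + 0.284129 + 0.188032 = 0.537884
Keeping only the burglary-present terms gives 0.472161, so
  P(burglary | alarm) = 0.472161 / 0.537884 ≈ 0.878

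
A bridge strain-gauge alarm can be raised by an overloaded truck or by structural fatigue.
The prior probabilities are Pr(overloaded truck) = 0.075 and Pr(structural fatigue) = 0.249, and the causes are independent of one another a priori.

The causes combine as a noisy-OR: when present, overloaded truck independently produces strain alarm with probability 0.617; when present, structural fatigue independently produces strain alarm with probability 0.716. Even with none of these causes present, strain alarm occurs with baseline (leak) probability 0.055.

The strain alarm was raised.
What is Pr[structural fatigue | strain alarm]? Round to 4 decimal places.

Pr[structural fatigue | strain alarm] ≈ 0.7142

Under noisy-OR, P(strain alarm | causes) = 1 − (1−0.055)·∏(1−qᵢ) over the active causes.
By total probability over the 4 (overloaded truck, structural fatigue) configurations:
  P(strain alarm) = 0.055×0.925×0.751 + 0.73162×0.925×0.249 + 0.638065×0.075×0.751 + 0.89721×0.075×0.249
        = 0.038207 + 0.168510 + 0.035939 + 0.016755 = 0.259411
Configurations with structural fatigue contribute 0.185265, so
  P(structural fatigue | strain alarm) = 0.185265 / 0.259411 ≈ 0.7142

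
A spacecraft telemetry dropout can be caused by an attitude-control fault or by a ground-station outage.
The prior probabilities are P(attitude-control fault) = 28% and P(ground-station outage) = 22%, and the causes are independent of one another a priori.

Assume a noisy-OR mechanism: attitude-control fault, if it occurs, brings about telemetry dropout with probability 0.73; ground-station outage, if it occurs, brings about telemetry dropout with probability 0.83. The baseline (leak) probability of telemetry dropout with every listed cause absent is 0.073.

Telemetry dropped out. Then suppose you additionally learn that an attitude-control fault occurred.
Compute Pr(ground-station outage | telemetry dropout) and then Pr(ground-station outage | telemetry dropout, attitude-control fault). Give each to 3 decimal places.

Pr(ground-station outage | telemetry dropout) ≈ 0.484; Pr(ground-station outage | telemetry dropout, attitude-control fault) ≈ 0.265

Under noisy-OR, P(telemetry dropout | causes) = 1 − (1−0.073)·∏(1−qᵢ) over the active causes.
Numerator (weight on configurations with ground-station outage): 0.133438 + 0.058979 = 0.192417
Normalizer over all consistent configurations: 0.073×0.72×0.78 + 0.84241×0.72×0.22 + 0.74971×0.28×0.78 + 0.957451×0.28×0.22 = 0.397151
P(ground-station outage | telemetry dropout) = 0.192417/0.397151 ≈ 0.484

Now condition on the additional information:
Numerator (weight on configurations with ground-station outage): 0.957451*0.22 = 0.210639
Normalizer over all consistent configurations: 0.74971*0.78 + 0.957451*0.22 = 0.795413
P(ground-station outage | telemetry dropout, attitude-control fault) = 0.210639/0.795413 ≈ 0.265
— attitude-control fault explains away the evidence for ground-station outage.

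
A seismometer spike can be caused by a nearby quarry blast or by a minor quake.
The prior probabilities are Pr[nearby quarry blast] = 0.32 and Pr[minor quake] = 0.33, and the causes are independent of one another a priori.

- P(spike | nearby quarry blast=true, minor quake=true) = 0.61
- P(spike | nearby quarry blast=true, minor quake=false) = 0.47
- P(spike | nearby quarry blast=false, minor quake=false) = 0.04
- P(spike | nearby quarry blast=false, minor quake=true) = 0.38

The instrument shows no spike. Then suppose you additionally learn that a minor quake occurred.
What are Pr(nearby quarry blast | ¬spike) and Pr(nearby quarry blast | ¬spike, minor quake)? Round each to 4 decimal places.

Pr(nearby quarry blast | ¬spike) ≈ 0.2117; Pr(nearby quarry blast | ¬spike, minor quake) ≈ 0.2284

For the numerator, keep only nearby quarry blast=true terms: 0.113632 + 0.041184 = 0.154816
The normalizing constant is 0.96·0.68·0.67 + 0.62·0.68·0.33 + 0.53·0.32·0.67 + 0.39·0.32·0.33 = 0.731320
Posterior = 0.154816 / 0.731320 ≈ 0.2117

With the extra evidence:
By total probability over both values of nearby quarry blast:
  P(¬spike | minor quake) = 0.62×0.68 + 0.39×0.32
        = 0.421600 + 0.124800 = 0.546400
Keeping only the nearby quarry blast-present terms gives 0.124800, so
  P(nearby quarry blast | ¬spike, minor quake) = 0.124800 / 0.546400 ≈ 0.2284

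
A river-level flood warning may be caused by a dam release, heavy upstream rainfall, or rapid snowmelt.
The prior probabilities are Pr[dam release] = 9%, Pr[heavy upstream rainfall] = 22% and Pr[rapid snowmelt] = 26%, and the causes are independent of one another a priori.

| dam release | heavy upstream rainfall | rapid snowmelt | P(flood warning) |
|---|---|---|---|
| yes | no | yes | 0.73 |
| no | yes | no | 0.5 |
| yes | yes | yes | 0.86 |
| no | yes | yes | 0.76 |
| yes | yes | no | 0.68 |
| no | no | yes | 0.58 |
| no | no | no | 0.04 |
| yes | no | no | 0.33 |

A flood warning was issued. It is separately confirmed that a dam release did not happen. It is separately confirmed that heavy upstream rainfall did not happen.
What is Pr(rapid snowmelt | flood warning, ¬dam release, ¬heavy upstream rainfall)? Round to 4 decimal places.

P(flood warning | ¬dam release, ¬heavy upstream rainfall) = 0.04*0.74 + 0.58*0.26 = 0.029600 + 0.150800 = 0.180400
Restricting to configurations with rapid snowmelt present: 0.58*0.26 = 0.150800.
P(rapid snowmelt | flood warning, ¬dam release, ¬heavy upstream rainfall) = 0.150800 / 0.180400 ≈ 0.8359

Pr(rapid snowmelt | flood warning, ¬dam release, ¬heavy upstream rainfall) ≈ 0.8359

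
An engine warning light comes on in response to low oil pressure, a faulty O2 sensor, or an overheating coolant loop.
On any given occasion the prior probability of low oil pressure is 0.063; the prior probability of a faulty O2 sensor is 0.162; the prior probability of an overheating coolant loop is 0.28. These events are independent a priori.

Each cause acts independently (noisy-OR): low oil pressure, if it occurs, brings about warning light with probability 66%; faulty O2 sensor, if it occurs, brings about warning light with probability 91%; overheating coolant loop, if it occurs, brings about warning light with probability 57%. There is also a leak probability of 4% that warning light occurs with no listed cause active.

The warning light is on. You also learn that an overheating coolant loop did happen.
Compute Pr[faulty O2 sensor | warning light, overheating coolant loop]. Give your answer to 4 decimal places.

Under noisy-OR, P(warning light | causes) = 1 − (1−0.04)·∏(1−qᵢ) over the active causes.
Enumerate the 4 (low oil pressure, faulty O2 sensor) configurations and weight by the priors:
  P(warning light | overheating coolant loop) = 0.5872*0.937*0.838 + 0.962848*0.937*0.162 + 0.859648*0.063*0.838 + 0.987368*0.063*0.162
        = 0.461073 + 0.146155 + 0.045384 + 0.010077 = 0.662689
Keeping only the faulty O2 sensor-present terms gives 0.156232, so
  P(faulty O2 sensor | warning light, overheating coolant loop) = 0.156232 / 0.662689 ≈ 0.2358

Pr[faulty O2 sensor | warning light, overheating coolant loop] ≈ 0.2358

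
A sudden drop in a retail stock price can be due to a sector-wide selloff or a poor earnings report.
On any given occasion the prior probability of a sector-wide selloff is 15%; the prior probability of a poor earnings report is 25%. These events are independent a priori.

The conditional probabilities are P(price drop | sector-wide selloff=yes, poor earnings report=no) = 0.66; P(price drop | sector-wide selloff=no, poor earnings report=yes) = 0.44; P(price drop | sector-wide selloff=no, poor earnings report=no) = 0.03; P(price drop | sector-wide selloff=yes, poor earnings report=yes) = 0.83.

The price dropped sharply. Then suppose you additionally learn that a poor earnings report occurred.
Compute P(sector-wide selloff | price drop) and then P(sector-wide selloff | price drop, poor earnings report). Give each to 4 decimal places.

P(sector-wide selloff | price drop) ≈ 0.4834; P(sector-wide selloff | price drop, poor earnings report) ≈ 0.2497

By total probability over the 4 (sector-wide selloff, poor earnings report) configurations:
  P(price drop) = 0.03·0.85·0.75 + 0.44·0.85·0.25 + 0.66·0.15·0.75 + 0.83·0.15·0.25
        = 0.019125 + 0.093500 + 0.074250 + 0.031125 = 0.218000
The terms with sector-wide selloff present sum to 0.105375, so
  P(sector-wide selloff | price drop) = 0.105375 / 0.218000 ≈ 0.4834

Now also conditioning on poor earnings report=true:
P(price drop | poor earnings report) = 0.44·0.85 + 0.83·0.15 = 0.374000 + 0.124500 = 0.498500
Restricting to configurations with sector-wide selloff present: 0.83·0.15 = 0.124500.
So P(sector-wide selloff | price drop, poor earnings report) = 0.124500/0.498500 ≈ 0.2497.
— poor earnings report explains away the evidence for sector-wide selloff.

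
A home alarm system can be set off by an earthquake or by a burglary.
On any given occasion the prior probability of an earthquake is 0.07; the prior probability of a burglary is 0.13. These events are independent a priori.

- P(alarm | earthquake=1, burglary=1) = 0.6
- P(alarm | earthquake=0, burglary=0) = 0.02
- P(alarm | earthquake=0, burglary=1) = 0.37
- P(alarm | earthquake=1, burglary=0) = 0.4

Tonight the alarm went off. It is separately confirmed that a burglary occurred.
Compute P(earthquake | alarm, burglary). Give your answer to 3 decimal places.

For the numerator, keep only earthquake=true terms: 0.6·0.07 = 0.042000
The normalizing constant is 0.37·0.93 + 0.6·0.07 = 0.386100
Posterior = 0.042000 / 0.386100 ≈ 0.109

P(earthquake | alarm, burglary) ≈ 0.109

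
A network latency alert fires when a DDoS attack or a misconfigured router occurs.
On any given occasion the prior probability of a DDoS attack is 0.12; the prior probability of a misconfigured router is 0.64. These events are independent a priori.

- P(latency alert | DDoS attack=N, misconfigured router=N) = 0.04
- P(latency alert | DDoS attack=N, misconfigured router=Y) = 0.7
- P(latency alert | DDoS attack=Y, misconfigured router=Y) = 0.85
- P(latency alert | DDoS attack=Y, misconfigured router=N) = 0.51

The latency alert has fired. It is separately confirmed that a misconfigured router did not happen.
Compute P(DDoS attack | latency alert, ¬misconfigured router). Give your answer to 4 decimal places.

By total probability over both values of DDoS attack:
  P(latency alert | ¬misconfigured router) = 0.04*0.88 + 0.51*0.12
        = 0.035200 + 0.061200 = 0.096400
Keeping only the DDoS attack-present terms gives 0.061200, so
  P(DDoS attack | latency alert, ¬misconfigured router) = 0.061200 / 0.096400 ≈ 0.6349

P(DDoS attack | latency alert, ¬misconfigured router) ≈ 0.6349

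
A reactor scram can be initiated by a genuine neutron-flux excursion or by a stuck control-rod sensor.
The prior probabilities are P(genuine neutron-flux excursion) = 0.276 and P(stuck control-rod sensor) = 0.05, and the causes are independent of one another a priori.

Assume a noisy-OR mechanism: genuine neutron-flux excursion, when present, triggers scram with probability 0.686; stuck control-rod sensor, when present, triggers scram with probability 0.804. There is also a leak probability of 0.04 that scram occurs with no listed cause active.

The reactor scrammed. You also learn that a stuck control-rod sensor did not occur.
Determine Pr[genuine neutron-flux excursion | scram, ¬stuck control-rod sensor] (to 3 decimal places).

Pr[genuine neutron-flux excursion | scram, ¬stuck control-rod sensor] ≈ 0.869

Under noisy-OR, P(scram | causes) = 1 − (1−0.04)·∏(1−qᵢ) over the active causes.
By total probability over both values of genuine neutron-flux excursion:
  P(scram | ¬stuck control-rod sensor) = 0.04·0.724 + 0.69856·0.276
        = 0.028960 + 0.192803 = 0.221763
Configurations with genuine neutron-flux excursion contribute 0.192803, so
  P(genuine neutron-flux excursion | scram, ¬stuck control-rod sensor) = 0.192803 / 0.221763 ≈ 0.869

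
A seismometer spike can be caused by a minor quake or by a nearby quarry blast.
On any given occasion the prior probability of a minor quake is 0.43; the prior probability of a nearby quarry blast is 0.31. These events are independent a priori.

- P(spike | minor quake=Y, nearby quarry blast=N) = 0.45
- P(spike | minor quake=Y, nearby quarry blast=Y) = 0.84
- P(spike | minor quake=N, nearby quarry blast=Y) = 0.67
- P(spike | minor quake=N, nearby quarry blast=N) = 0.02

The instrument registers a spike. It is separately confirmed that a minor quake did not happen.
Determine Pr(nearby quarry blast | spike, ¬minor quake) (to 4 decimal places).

Pr(nearby quarry blast | spike, ¬minor quake) ≈ 0.9377

Sum P(spike|·) weighted by the priors over both values of nearby quarry blast:
  P(spike | ¬minor quake) = 0.02*0.69 + 0.67*0.31
        = 0.013800 + 0.207700 = 0.221500
Configurations with nearby quarry blast contribute 0.207700, so
  P(nearby quarry blast | spike, ¬minor quake) = 0.207700 / 0.221500 ≈ 0.9377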